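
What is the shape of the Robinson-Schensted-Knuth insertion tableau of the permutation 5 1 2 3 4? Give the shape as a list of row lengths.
[4, 1]

Row-insert each entry into an empty tableau.

After inserting 5: P = [[5]].
After inserting 1: P = [[1], [5]].
After inserting 2: P = [[1, 2], [5]].
After inserting 3: P = [[1, 2, 3], [5]].
After inserting 4: P = [[1, 2, 3, 4], [5]].

The final insertion tableau P = [[1, 2, 3, 4], [5]] has shape [4, 1].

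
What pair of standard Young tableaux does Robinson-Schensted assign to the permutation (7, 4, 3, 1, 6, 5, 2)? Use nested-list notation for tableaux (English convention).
P = [[1, 2], [3, 5], [4, 6], [7]], Q = [[1, 5], [2, 6], [3, 7], [4]]

Insert each entry of the permutation into P by Schensted row insertion, recording in Q the position of each new cell.

Insert 7: appended to row 1. P = [[7]].
Insert 4: 4 bumps 7 from row 1; 7 starts row 2. P = [[4], [7]].
Insert 3: 3 bumps 4 from row 1; 4 bumps 7 from row 2; 7 starts row 3. P = [[3], [4], [7]].
Insert 1: 1 bumps 3 from row 1; 3 bumps 4 from row 2; 4 bumps 7 from row 3; 7 starts row 4. P = [[1], [3], [4], [7]].
Insert 6: appended to row 1. P = [[1, 6], [3], [4], [7]].
Insert 5: 5 bumps 6 from row 1; 6 appends to row 2. P = [[1, 5], [3, 6], [4], [7]].
Insert 2: 2 bumps 5 from row 1; 5 bumps 6 from row 2; 6 appends to row 3. P = [[1, 2], [3, 5], [4, 6], [7]].

So P = [[1, 2], [3, 5], [4, 6], [7]], Q = [[1, 5], [2, 6], [3, 7], [4]].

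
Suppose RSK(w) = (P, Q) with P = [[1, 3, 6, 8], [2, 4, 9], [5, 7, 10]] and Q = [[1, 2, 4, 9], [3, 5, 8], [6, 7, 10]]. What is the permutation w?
5 7 2 10 4 1 3 6 9 8

Reverse the RSK construction: for i from n down to 1, find the cell of Q containing i, remove the entry at that cell from P, and reverse-bump it up through P; the value ejected from row 1 is w(i).

Step i=10: Q has 10 at row 3, column 3; remove 10 from row 3 of P and reverse-bump: 10 enters row 2 and ejects 9; 9 enters row 1 and ejects 8. So w(10) = 8. P is now [[1, 3, 6, 9], [2, 4, 10], [5, 7]].
Step i=9: Q has 9 at row 1, column 4; remove that cell from P, ejecting 9. So w(9) = 9. P is now [[1, 3, 6], [2, 4, 10], [5, 7]].
Step i=8: Q has 8 at row 2, column 3; remove 10 from row 2 of P and reverse-bump: 10 enters row 1 and ejects 6. So w(8) = 6. P is now [[1, 3, 10], [2, 4], [5, 7]].
Step i=7: Q has 7 at row 3, column 2; remove 7 from row 3 of P and reverse-bump: 7 enters row 2 and ejects 4; 4 enters row 1 and ejects 3. So w(7) = 3. P is now [[1, 4, 10], [2, 7], [5]].
Step i=6: Q has 6 at row 3, column 1; remove 5 from row 3 of P and reverse-bump: 5 enters row 2 and ejects 2; 2 enters row 1 and ejects 1. So w(6) = 1. P is now [[2, 4, 10], [5, 7]].
Step i=5: Q has 5 at row 2, column 2; remove 7 from row 2 of P and reverse-bump: 7 enters row 1 and ejects 4. So w(5) = 4. P is now [[2, 7, 10], [5]].
Step i=4: Q has 4 at row 1, column 3; remove that cell from P, ejecting 10. So w(4) = 10. P is now [[2, 7], [5]].
Step i=3: Q has 3 at row 2, column 1; remove 5 from row 2 of P and reverse-bump: 5 enters row 1 and ejects 2. So w(3) = 2. P is now [[5, 7]].
Step i=2: Q has 2 at row 1, column 2; remove that cell from P, ejecting 7. So w(2) = 7. P is now [[5]].
Step i=1: Q has 1 at row 1, column 1; remove that cell from P, ejecting 5. So w(1) = 5. P is now [].

So w = 5 7 2 10 4 1 3 6 9 8.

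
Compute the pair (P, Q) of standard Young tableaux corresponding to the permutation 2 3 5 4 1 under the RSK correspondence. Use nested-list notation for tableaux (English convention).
Insert each entry of the permutation into P by Schensted row insertion, recording in Q the position of each new cell.

Insert 2: appended to row 1. P = [[2]], Q = [[1]].
Insert 3: appended to row 1. P = [[2, 3]], Q = [[1, 2]].
Insert 5: appended to row 1. P = [[2, 3, 5]], Q = [[1, 2, 3]].
Insert 4: 4 bumps 5 from row 1; 5 starts row 2. P = [[2, 3, 4], [5]], Q = [[1, 2, 3], [4]].
Insert 1: 1 bumps 2 from row 1; 2 bumps 5 from row 2; 5 starts row 3. P = [[1, 3, 4], [2], [5]], Q = [[1, 2, 3], [4], [5]].

So P = [[1, 3, 4], [2], [5]], Q = [[1, 2, 3], [4], [5]].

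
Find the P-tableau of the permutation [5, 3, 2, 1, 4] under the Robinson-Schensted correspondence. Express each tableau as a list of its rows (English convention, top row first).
Insert 5: appended to row 1. P = [[5]].
Insert 3: 3 bumps 5 from row 1; 5 starts row 2. P = [[3], [5]].
Insert 2: 2 bumps 3 from row 1; 3 bumps 5 from row 2; 5 starts row 3. P = [[2], [3], [5]].
Insert 1: 1 bumps 2 from row 1; 2 bumps 3 from row 2; 3 bumps 5 from row 3; 5 starts row 4. P = [[1], [2], [3], [5]].
Insert 4: appended to row 1. P = [[1, 4], [2], [3], [5]].

So P = [[1, 4], [2], [3], [5]].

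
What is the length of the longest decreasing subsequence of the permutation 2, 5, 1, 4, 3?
3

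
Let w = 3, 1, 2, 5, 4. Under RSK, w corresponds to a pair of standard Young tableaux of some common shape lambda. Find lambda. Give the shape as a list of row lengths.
[3, 2]

Row-insert each entry into an empty tableau.

After inserting 3: P = [[3]].
After inserting 1: P = [[1], [3]].
After inserting 2: P = [[1, 2], [3]].
After inserting 5: P = [[1, 2, 5], [3]].
After inserting 4: P = [[1, 2, 4], [3, 5]].

The final insertion tableau P = [[1, 2, 4], [3, 5]] has shape [3, 2].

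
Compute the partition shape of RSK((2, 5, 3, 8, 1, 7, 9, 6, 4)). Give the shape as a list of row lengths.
RSK row insertion gives P = [[1, 3, 4, 9], [2, 6], [5, 7], [8]], which has shape [4, 2, 2, 1].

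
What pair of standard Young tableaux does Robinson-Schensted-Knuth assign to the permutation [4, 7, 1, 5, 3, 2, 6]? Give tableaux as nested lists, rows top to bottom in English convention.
Insert each entry of the permutation into P by Schensted row insertion, recording in Q the position of each new cell.

Insert 4: appended to row 1. P = [[4]], Q = [[1]].
Insert 7: appended to row 1. P = [[4, 7]], Q = [[1, 2]].
Insert 1: 1 bumps 4 from row 1; 4 starts row 2. P = [[1, 7], [4]], Q = [[1, 2], [3]].
Insert 5: 5 bumps 7 from row 1; 7 appends to row 2. P = [[1, 5], [4, 7]], Q = [[1, 2], [3, 4]].
Insert 3: 3 bumps 5 from row 1; 5 bumps 7 from row 2; 7 starts row 3. P = [[1, 3], [4, 5], [7]], Q = [[1, 2], [3, 4], [5]].
Insert 2: 2 bumps 3 from row 1; 3 bumps 4 from row 2; 4 bumps 7 from row 3; 7 starts row 4. P = [[1, 2], [3, 5], [4], [7]], Q = [[1, 2], [3, 4], [5], [6]].
Insert 6: appended to row 1. P = [[1, 2, 6], [3, 5], [4], [7]], Q = [[1, 2, 7], [3, 4], [5], [6]].

So P = [[1, 2, 6], [3, 5], [4], [7]], Q = [[1, 2, 7], [3, 4], [5], [6]].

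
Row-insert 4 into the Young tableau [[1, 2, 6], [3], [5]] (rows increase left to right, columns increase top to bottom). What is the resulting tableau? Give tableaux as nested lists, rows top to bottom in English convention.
In row 1, 4 replaces 6 (the leftmost entry greater than 4); 6 is bumped to row 2. 6 is appended to row 2. The new tableau is [[1, 2, 4], [3, 6], [5]].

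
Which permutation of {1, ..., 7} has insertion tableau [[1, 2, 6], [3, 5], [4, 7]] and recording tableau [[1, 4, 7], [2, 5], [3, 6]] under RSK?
Reverse RSK: for i = n, n-1, ..., 1, locate i in Q, remove the corresponding corner cell from P, and reverse-bump its entry up through P; the value ejected from row 1 is w(i).

So w = 4 3 1 7 5 2 6.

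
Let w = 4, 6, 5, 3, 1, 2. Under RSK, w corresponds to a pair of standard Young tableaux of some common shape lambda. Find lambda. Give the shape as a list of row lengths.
Row-insert each entry into an empty tableau.

After inserting 4: P = [[4]].
After inserting 6: P = [[4, 6]].
After inserting 5: P = [[4, 5], [6]].
After inserting 3: P = [[3, 5], [4], [6]].
After inserting 1: P = [[1, 5], [3], [4], [6]].
After inserting 2: P = [[1, 2], [3, 5], [4], [6]].

The final insertion tableau P = [[1, 2], [3, 5], [4], [6]] has shape [2, 2, 1, 1].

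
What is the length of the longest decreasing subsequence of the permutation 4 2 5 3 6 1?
3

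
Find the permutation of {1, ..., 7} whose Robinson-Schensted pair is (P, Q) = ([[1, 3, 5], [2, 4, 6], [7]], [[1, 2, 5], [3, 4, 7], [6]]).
2 7 1 4 6 3 5

Reverse RSK: for i = n, n-1, ..., 1, locate i in Q, remove the corresponding corner cell from P, and reverse-bump its entry up through P; the value ejected from row 1 is w(i).

So w = 2 7 1 4 6 3 5.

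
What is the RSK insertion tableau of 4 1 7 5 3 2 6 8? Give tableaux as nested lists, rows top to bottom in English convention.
Insert 4: appended to row 1. P = [[4]].
Insert 1: 1 bumps 4 from row 1; 4 starts row 2. P = [[1], [4]].
Insert 7: appended to row 1. P = [[1, 7], [4]].
Insert 5: 5 bumps 7 from row 1; 7 appends to row 2. P = [[1, 5], [4, 7]].
Insert 3: 3 bumps 5 from row 1; 5 bumps 7 from row 2; 7 starts row 3. P = [[1, 3], [4, 5], [7]].
Insert 2: 2 bumps 3 from row 1; 3 bumps 4 from row 2; 4 bumps 7 from row 3; 7 starts row 4. P = [[1, 2], [3, 5], [4], [7]].
Insert 6: appended to row 1. P = [[1, 2, 6], [3, 5], [4], [7]].
Insert 8: appended to row 1. P = [[1, 2, 6, 8], [3, 5], [4], [7]].

So P = [[1, 2, 6, 8], [3, 5], [4], [7]].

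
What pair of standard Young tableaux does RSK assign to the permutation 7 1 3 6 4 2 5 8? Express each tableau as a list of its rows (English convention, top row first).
P = [[1, 2, 4, 5, 8], [3], [6], [7]], Q = [[1, 3, 4, 7, 8], [2], [5], [6]]

Insert each entry of the permutation into P by Schensted row insertion, recording in Q the position of each new cell.

After inserting 7: P = [[7]].
After inserting 1: P = [[1], [7]].
After inserting 3: P = [[1, 3], [7]].
After inserting 6: P = [[1, 3, 6], [7]].
After inserting 4: P = [[1, 3, 4], [6], [7]].
After inserting 2: P = [[1, 2, 4], [3], [6], [7]].
After inserting 5: P = [[1, 2, 4, 5], [3], [6], [7]].
After inserting 8: P = [[1, 2, 4, 5, 8], [3], [6], [7]].

So P = [[1, 2, 4, 5, 8], [3], [6], [7]], Q = [[1, 3, 4, 7, 8], [2], [5], [6]].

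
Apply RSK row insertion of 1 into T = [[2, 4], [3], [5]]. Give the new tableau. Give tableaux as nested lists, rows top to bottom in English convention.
[[1, 4], [2], [3], [5]]

In row 1, 1 replaces 2 (the leftmost entry greater than 1); 2 is bumped to row 2. In row 2, 2 replaces 3 (the leftmost entry greater than 2); 3 is bumped to row 3. In row 3, 3 replaces 5 (the leftmost entry greater than 3); 5 is bumped to row 4. 5 starts a new row 4. The new tableau is [[1, 4], [2], [3], [5]].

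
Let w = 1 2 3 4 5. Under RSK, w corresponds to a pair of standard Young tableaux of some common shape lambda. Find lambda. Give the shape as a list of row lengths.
Row-insert each entry into an empty tableau.

After inserting 1: P = [[1]].
After inserting 2: P = [[1, 2]].
After inserting 3: P = [[1, 2, 3]].
After inserting 4: P = [[1, 2, 3, 4]].
After inserting 5: P = [[1, 2, 3, 4, 5]].

The final insertion tableau P = [[1, 2, 3, 4, 5]] has shape [5].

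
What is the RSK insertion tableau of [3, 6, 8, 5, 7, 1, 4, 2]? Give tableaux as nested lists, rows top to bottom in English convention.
Insert 3: appended to row 1. P = [[3]].
Insert 6: appended to row 1. P = [[3, 6]].
Insert 8: appended to row 1. P = [[3, 6, 8]].
Insert 5: 5 bumps 6 from row 1; 6 starts row 2. P = [[3, 5, 8], [6]].
Insert 7: 7 bumps 8 from row 1; 8 appends to row 2. P = [[3, 5, 7], [6, 8]].
Insert 1: 1 bumps 3 from row 1; 3 bumps 6 from row 2; 6 starts row 3. P = [[1, 5, 7], [3, 8], [6]].
Insert 4: 4 bumps 5 from row 1; 5 bumps 8 from row 2; 8 appends to row 3. P = [[1, 4, 7], [3, 5], [6, 8]].
Insert 2: 2 bumps 4 from row 1; 4 bumps 5 from row 2; 5 bumps 6 from row 3; 6 starts row 4. P = [[1, 2, 7], [3, 4], [5, 8], [6]].

So P = [[1, 2, 7], [3, 4], [5, 8], [6]].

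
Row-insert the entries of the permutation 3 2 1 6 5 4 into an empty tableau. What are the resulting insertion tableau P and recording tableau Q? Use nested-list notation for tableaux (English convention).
Insert each entry of the permutation into P by Schensted row insertion, recording in Q the position of each new cell.

Insert 3: appended to row 1. P = [[3]].
Insert 2: 2 bumps 3 from row 1; 3 starts row 2. P = [[2], [3]].
Insert 1: 1 bumps 2 from row 1; 2 bumps 3 from row 2; 3 starts row 3. P = [[1], [2], [3]].
Insert 6: appended to row 1. P = [[1, 6], [2], [3]].
Insert 5: 5 bumps 6 from row 1; 6 appends to row 2. P = [[1, 5], [2, 6], [3]].
Insert 4: 4 bumps 5 from row 1; 5 bumps 6 from row 2; 6 appends to row 3. P = [[1, 4], [2, 5], [3, 6]].

So P = [[1, 4], [2, 5], [3, 6]], Q = [[1, 4], [2, 5], [3, 6]].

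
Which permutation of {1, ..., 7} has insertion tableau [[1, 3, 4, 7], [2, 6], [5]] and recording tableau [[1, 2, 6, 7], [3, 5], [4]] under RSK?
Reverse the RSK construction: for i from n down to 1, find the cell of Q containing i, remove the entry at that cell from P, and reverse-bump it up through P; the value ejected from row 1 is w(i).

Step i=7: Q has 7 at row 1, column 4; remove that cell from P, ejecting 7. So w(7) = 7. P is now [[1, 3, 4], [2, 6], [5]].
Step i=6: Q has 6 at row 1, column 3; remove that cell from P, ejecting 4. So w(6) = 4. P is now [[1, 3], [2, 6], [5]].
Step i=5: Q has 5 at row 2, column 2; remove 6 from row 2 of P and reverse-bump: 6 enters row 1 and ejects 3. So w(5) = 3. P is now [[1, 6], [2], [5]].
Step i=4: Q has 4 at row 3, column 1; remove 5 from row 3 of P and reverse-bump: 5 enters row 2 and ejects 2; 2 enters row 1 and ejects 1. So w(4) = 1. P is now [[2, 6], [5]].
Step i=3: Q has 3 at row 2, column 1; remove 5 from row 2 of P and reverse-bump: 5 enters row 1 and ejects 2. So w(3) = 2. P is now [[5, 6]].
Step i=2: Q has 2 at row 1, column 2; remove that cell from P, ejecting 6. So w(2) = 6. P is now [[5]].
Step i=1: Q has 1 at row 1, column 1; remove that cell from P, ejecting 5. So w(1) = 5. P is now [].

So w = 5 6 2 1 3 4 7.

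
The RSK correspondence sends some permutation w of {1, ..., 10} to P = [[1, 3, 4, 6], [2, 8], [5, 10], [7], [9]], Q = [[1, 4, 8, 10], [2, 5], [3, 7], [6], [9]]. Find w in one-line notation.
Reverse the RSK construction: for i from n down to 1, find the cell of Q containing i, remove the entry at that cell from P, and reverse-bump it up through P; the value ejected from row 1 is w(i).

Step i=10: Q has 10 at row 1, column 4; remove that cell from P, ejecting 6. So w(10) = 6. P is now [[1, 3, 4], [2, 8], [5, 10], [7], [9]].
Step i=9: Q has 9 at row 5, column 1; remove 9 from row 5 of P and reverse-bump: 9 enters row 4 and ejects 7; 7 enters row 3 and ejects 5; 5 enters row 2 and ejects 2; 2 enters row 1 and ejects 1. So w(9) = 1. P is now [[2, 3, 4], [5, 8], [7, 10], [9]].
Step i=8: Q has 8 at row 1, column 3; remove that cell from P, ejecting 4. So w(8) = 4. P is now [[2, 3], [5, 8], [7, 10], [9]].
Step i=7: Q has 7 at row 3, column 2; remove 10 from row 3 of P and reverse-bump: 10 enters row 2 and ejects 8; 8 enters row 1 and ejects 3. So w(7) = 3. P is now [[2, 8], [5, 10], [7], [9]].
Step i=6: Q has 6 at row 4, column 1; remove 9 from row 4 of P and reverse-bump: 9 enters row 3 and ejects 7; 7 enters row 2 and ejects 5; 5 enters row 1 and ejects 2. So w(6) = 2. P is now [[5, 8], [7, 10], [9]].
Step i=5: Q has 5 at row 2, column 2; remove 10 from row 2 of P and reverse-bump: 10 enters row 1 and ejects 8. So w(5) = 8. P is now [[5, 10], [7], [9]].
Step i=4: Q has 4 at row 1, column 2; remove that cell from P, ejecting 10. So w(4) = 10. P is now [[5], [7], [9]].
Step i=3: Q has 3 at row 3, column 1; remove 9 from row 3 of P and reverse-bump: 9 enters row 2 and ejects 7; 7 enters row 1 and ejects 5. So w(3) = 5. P is now [[7], [9]].
Step i=2: Q has 2 at row 2, column 1; remove 9 from row 2 of P and reverse-bump: 9 enters row 1 and ejects 7. So w(2) = 7. P is now [[9]].
Step i=1: Q has 1 at row 1, column 1; remove that cell from P, ejecting 9. So w(1) = 9. P is now [].

So w = 9 7 5 10 8 2 3 4 1 6.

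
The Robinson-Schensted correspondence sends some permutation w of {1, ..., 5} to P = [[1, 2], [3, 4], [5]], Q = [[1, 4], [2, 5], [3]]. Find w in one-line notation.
Reverse the RSK construction: for i from n down to 1, find the cell of Q containing i, remove the entry at that cell from P, and reverse-bump it up through P; the value ejected from row 1 is w(i).

Step i=5: Q has 5 at row 2, column 2; remove 4 from row 2 of P and reverse-bump: 4 enters row 1 and ejects 2. So w(5) = 2. P is now [[1, 4], [3], [5]].
Step i=4: Q has 4 at row 1, column 2; remove that cell from P, ejecting 4. So w(4) = 4. P is now [[1], [3], [5]].
Step i=3: Q has 3 at row 3, column 1; remove 5 from row 3 of P and reverse-bump: 5 enters row 2 and ejects 3; 3 enters row 1 and ejects 1. So w(3) = 1. P is now [[3], [5]].
Step i=2: Q has 2 at row 2, column 1; remove 5 from row 2 of P and reverse-bump: 5 enters row 1 and ejects 3. So w(2) = 3. P is now [[5]].
Step i=1: Q has 1 at row 1, column 1; remove that cell from P, ejecting 5. So w(1) = 5. P is now [].

So w = 5 3 1 4 2.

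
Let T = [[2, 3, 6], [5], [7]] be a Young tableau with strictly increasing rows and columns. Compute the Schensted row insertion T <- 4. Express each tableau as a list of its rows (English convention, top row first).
In row 1, 4 replaces 6 (the leftmost entry greater than 4); 6 is bumped to row 2. 6 is appended to row 2. The new tableau is [[2, 3, 4], [5, 6], [7]].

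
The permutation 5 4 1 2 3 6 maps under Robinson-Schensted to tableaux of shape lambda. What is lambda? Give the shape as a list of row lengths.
[4, 1, 1]

Row-insert each entry into an empty tableau.

After inserting 5: P = [[5]].
After inserting 4: P = [[4], [5]].
After inserting 1: P = [[1], [4], [5]].
After inserting 2: P = [[1, 2], [4], [5]].
After inserting 3: P = [[1, 2, 3], [4], [5]].
After inserting 6: P = [[1, 2, 3, 6], [4], [5]].

The final insertion tableau P = [[1, 2, 3, 6], [4], [5]] has shape [4, 1, 1].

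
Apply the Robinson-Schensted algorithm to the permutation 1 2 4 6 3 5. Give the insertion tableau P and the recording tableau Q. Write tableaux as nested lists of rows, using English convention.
Insert each entry of the permutation into P by Schensted row insertion, recording in Q the position of each new cell.

Insert 1: appended to row 1. P = [[1]].
Insert 2: appended to row 1. P = [[1, 2]].
Insert 4: appended to row 1. P = [[1, 2, 4]].
Insert 6: appended to row 1. P = [[1, 2, 4, 6]].
Insert 3: 3 bumps 4 from row 1; 4 starts row 2. P = [[1, 2, 3, 6], [4]].
Insert 5: 5 bumps 6 from row 1; 6 appends to row 2. P = [[1, 2, 3, 5], [4, 6]].

So P = [[1, 2, 3, 5], [4, 6]], Q = [[1, 2, 3, 4], [5, 6]].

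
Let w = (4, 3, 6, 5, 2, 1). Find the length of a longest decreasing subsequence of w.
4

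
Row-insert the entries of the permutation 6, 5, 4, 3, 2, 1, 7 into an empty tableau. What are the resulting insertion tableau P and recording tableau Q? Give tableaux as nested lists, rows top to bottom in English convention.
P = [[1, 7], [2], [3], [4], [5], [6]], Q = [[1, 7], [2], [3], [4], [5], [6]]

Insert each entry of the permutation into P by Schensted row insertion, recording in Q the position of each new cell.

Insert 6: appended to row 1. P = [[6]].
Insert 5: 5 bumps 6 from row 1; 6 starts row 2. P = [[5], [6]].
Insert 4: 4 bumps 5 from row 1; 5 bumps 6 from row 2; 6 starts row 3. P = [[4], [5], [6]].
Insert 3: 3 bumps 4 from row 1; 4 bumps 5 from row 2; 5 bumps 6 from row 3; 6 starts row 4. P = [[3], [4], [5], [6]].
Insert 2: 2 bumps 3 from row 1; 3 bumps 4 from row 2; 4 bumps 5 from row 3; 5 bumps 6 from row 4; 6 starts row 5. P = [[2], [3], [4], [5], [6]].
Insert 1: 1 bumps 2 from row 1; 2 bumps 3 from row 2; 3 bumps 4 from row 3; 4 bumps 5 from row 4; 5 bumps 6 from row 5; 6 starts row 6. P = [[1], [2], [3], [4], [5], [6]].
Insert 7: appended to row 1. P = [[1, 7], [2], [3], [4], [5], [6]].

So P = [[1, 7], [2], [3], [4], [5], [6]], Q = [[1, 7], [2], [3], [4], [5], [6]].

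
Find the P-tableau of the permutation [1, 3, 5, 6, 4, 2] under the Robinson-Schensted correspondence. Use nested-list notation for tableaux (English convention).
Insert 1: appended to row 1. P = [[1]].
Insert 3: appended to row 1. P = [[1, 3]].
Insert 5: appended to row 1. P = [[1, 3, 5]].
Insert 6: appended to row 1. P = [[1, 3, 5, 6]].
Insert 4: 4 bumps 5 from row 1; 5 starts row 2. P = [[1, 3, 4, 6], [5]].
Insert 2: 2 bumps 3 from row 1; 3 bumps 5 from row 2; 5 starts row 3. P = [[1, 2, 4, 6], [3], [5]].

So P = [[1, 2, 4, 6], [3], [5]].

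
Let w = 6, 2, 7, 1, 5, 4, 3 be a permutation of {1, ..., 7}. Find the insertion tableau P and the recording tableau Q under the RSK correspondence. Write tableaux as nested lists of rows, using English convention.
P = [[1, 3], [2, 4], [5, 7], [6]], Q = [[1, 3], [2, 5], [4, 6], [7]]

Insert each entry of the permutation into P by Schensted row insertion, recording in Q the position of each new cell.

Insert 6: appended to row 1. P = [[6]], Q = [[1]].
Insert 2: 2 bumps 6 from row 1; 6 starts row 2. P = [[2], [6]], Q = [[1], [2]].
Insert 7: appended to row 1. P = [[2, 7], [6]], Q = [[1, 3], [2]].
Insert 1: 1 bumps 2 from row 1; 2 bumps 6 from row 2; 6 starts row 3. P = [[1, 7], [2], [6]], Q = [[1, 3], [2], [4]].
Insert 5: 5 bumps 7 from row 1; 7 appends to row 2. P = [[1, 5], [2, 7], [6]], Q = [[1, 3], [2, 5], [4]].
Insert 4: 4 bumps 5 from row 1; 5 bumps 7 from row 2; 7 appends to row 3. P = [[1, 4], [2, 5], [6, 7]], Q = [[1, 3], [2, 5], [4, 6]].
Insert 3: 3 bumps 4 from row 1; 4 bumps 5 from row 2; 5 bumps 6 from row 3; 6 starts row 4. P = [[1, 3], [2, 4], [5, 7], [6]], Q = [[1, 3], [2, 5], [4, 6], [7]].

So P = [[1, 3], [2, 4], [5, 7], [6]], Q = [[1, 3], [2, 5], [4, 6], [7]].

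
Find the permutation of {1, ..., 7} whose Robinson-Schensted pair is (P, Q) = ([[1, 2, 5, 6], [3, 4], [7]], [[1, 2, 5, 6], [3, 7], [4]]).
3 7 4 1 5 6 2

Reverse the RSK construction: for i from n down to 1, find the cell of Q containing i, remove the entry at that cell from P, and reverse-bump it up through P; the value ejected from row 1 is w(i).

Step i=7: Q has 7 at row 2, column 2; remove 4 from row 2 of P and reverse-bump: 4 enters row 1 and ejects 2. So w(7) = 2. P is now [[1, 4, 5, 6], [3], [7]].
Step i=6: Q has 6 at row 1, column 4; remove that cell from P, ejecting 6. So w(6) = 6. P is now [[1, 4, 5], [3], [7]].
Step i=5: Q has 5 at row 1, column 3; remove that cell from P, ejecting 5. So w(5) = 5. P is now [[1, 4], [3], [7]].
Step i=4: Q has 4 at row 3, column 1; remove 7 from row 3 of P and reverse-bump: 7 enters row 2 and ejects 3; 3 enters row 1 and ejects 1. So w(4) = 1. P is now [[3, 4], [7]].
Step i=3: Q has 3 at row 2, column 1; remove 7 from row 2 of P and reverse-bump: 7 enters row 1 and ejects 4. So w(3) = 4. P is now [[3, 7]].
Step i=2: Q has 2 at row 1, column 2; remove that cell from P, ejecting 7. So w(2) = 7. P is now [[3]].
Step i=1: Q has 1 at row 1, column 1; remove that cell from P, ejecting 3. So w(1) = 3. P is now [].

So w = 3 7 4 1 5 6 2.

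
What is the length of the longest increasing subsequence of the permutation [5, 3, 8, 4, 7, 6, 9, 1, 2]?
4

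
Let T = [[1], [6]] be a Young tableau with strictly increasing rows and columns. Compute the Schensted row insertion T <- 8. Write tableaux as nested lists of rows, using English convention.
8 is larger than every entry of row 1, so it is appended to row 1. The new tableau is [[1, 8], [6]].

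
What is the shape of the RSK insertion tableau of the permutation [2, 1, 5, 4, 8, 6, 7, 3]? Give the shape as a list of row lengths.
RSK row insertion gives P = [[1, 3, 6, 7], [2, 4, 8], [5]], which has shape [4, 3, 1].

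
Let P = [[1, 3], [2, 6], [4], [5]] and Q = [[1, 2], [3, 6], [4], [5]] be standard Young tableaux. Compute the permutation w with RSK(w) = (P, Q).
5 6 4 2 1 3

Reverse the RSK construction: for i from n down to 1, find the cell of Q containing i, remove the entry at that cell from P, and reverse-bump it up through P; the value ejected from row 1 is w(i).

Step i=6: Q has 6 at row 2, column 2; remove 6 from row 2 of P and reverse-bump: 6 enters row 1 and ejects 3. So w(6) = 3. P is now [[1, 6], [2], [4], [5]].
Step i=5: Q has 5 at row 4, column 1; remove 5 from row 4 of P and reverse-bump: 5 enters row 3 and ejects 4; 4 enters row 2 and ejects 2; 2 enters row 1 and ejects 1. So w(5) = 1. P is now [[2, 6], [4], [5]].
Step i=4: Q has 4 at row 3, column 1; remove 5 from row 3 of P and reverse-bump: 5 enters row 2 and ejects 4; 4 enters row 1 and ejects 2. So w(4) = 2. P is now [[4, 6], [5]].
Step i=3: Q has 3 at row 2, column 1; remove 5 from row 2 of P and reverse-bump: 5 enters row 1 and ejects 4. So w(3) = 4. P is now [[5, 6]].
Step i=2: Q has 2 at row 1, column 2; remove that cell from P, ejecting 6. So w(2) = 6. P is now [[5]].
Step i=1: Q has 1 at row 1, column 1; remove that cell from P, ejecting 5. So w(1) = 5. P is now [].

So w = 5 6 4 2 1 3.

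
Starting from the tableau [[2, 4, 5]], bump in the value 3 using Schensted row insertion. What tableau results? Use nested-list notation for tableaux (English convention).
In row 1, 3 replaces 4 (the leftmost entry greater than 3); 4 is bumped to row 2. 4 starts a new row 2. The new tableau is [[2, 3, 5], [4]].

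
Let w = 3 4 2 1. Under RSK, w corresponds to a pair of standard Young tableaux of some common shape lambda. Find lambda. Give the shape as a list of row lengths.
[2, 1, 1]

Row-insert each entry into an empty tableau.

After inserting 3: P = [[3]].
After inserting 4: P = [[3, 4]].
After inserting 2: P = [[2, 4], [3]].
After inserting 1: P = [[1, 4], [2], [3]].

The final insertion tableau P = [[1, 4], [2], [3]] has shape [2, 1, 1].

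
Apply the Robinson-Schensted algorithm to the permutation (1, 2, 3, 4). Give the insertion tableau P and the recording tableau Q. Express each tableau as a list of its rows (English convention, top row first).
P = [[1, 2, 3, 4]], Q = [[1, 2, 3, 4]]

Insert each entry of the permutation into P by Schensted row insertion, recording in Q the position of each new cell.

Insert 1: appended to row 1. P = [[1]].
Insert 2: appended to row 1. P = [[1, 2]].
Insert 3: appended to row 1. P = [[1, 2, 3]].
Insert 4: appended to row 1. P = [[1, 2, 3, 4]].

So P = [[1, 2, 3, 4]], Q = [[1, 2, 3, 4]].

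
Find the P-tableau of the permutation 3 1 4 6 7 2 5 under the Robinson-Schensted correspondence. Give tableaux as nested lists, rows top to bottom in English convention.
P = [[1, 2, 5, 7], [3, 4, 6]]

Insert 3: appended to row 1. P = [[3]].
Insert 1: 1 bumps 3 from row 1; 3 starts row 2. P = [[1], [3]].
Insert 4: appended to row 1. P = [[1, 4], [3]].
Insert 6: appended to row 1. P = [[1, 4, 6], [3]].
Insert 7: appended to row 1. P = [[1, 4, 6, 7], [3]].
Insert 2: 2 bumps 4 from row 1; 4 appends to row 2. P = [[1, 2, 6, 7], [3, 4]].
Insert 5: 5 bumps 6 from row 1; 6 appends to row 2. P = [[1, 2, 5, 7], [3, 4, 6]].

So P = [[1, 2, 5, 7], [3, 4, 6]].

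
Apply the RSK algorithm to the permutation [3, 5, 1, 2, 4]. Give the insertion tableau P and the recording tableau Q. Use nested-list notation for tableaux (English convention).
Insert each entry of the permutation into P by Schensted row insertion, recording in Q the position of each new cell.

After inserting 3: P = [[3]].
After inserting 5: P = [[3, 5]].
After inserting 1: P = [[1, 5], [3]].
After inserting 2: P = [[1, 2], [3, 5]].
After inserting 4: P = [[1, 2, 4], [3, 5]].

So P = [[1, 2, 4], [3, 5]], Q = [[1, 2, 5], [3, 4]].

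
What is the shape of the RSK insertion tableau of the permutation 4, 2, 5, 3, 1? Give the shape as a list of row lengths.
[2, 2, 1]

Row-insert each entry into an empty tableau.

After inserting 4: P = [[4]].
After inserting 2: P = [[2], [4]].
After inserting 5: P = [[2, 5], [4]].
After inserting 3: P = [[2, 3], [4, 5]].
After inserting 1: P = [[1, 3], [2, 5], [4]].

The final insertion tableau P = [[1, 3], [2, 5], [4]] has shape [2, 2, 1].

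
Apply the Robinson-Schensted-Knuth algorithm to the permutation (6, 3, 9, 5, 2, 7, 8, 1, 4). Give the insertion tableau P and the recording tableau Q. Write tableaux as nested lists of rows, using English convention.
P = [[1, 4, 7, 8], [2, 5], [3, 9], [6]], Q = [[1, 3, 6, 7], [2, 4], [5, 9], [8]]

Insert each entry of the permutation into P by Schensted row insertion, recording in Q the position of each new cell.

Insert 6: appended to row 1. P = [[6]].
Insert 3: 3 bumps 6 from row 1; 6 starts row 2. P = [[3], [6]].
Insert 9: appended to row 1. P = [[3, 9], [6]].
Insert 5: 5 bumps 9 from row 1; 9 appends to row 2. P = [[3, 5], [6, 9]].
Insert 2: 2 bumps 3 from row 1; 3 bumps 6 from row 2; 6 starts row 3. P = [[2, 5], [3, 9], [6]].
Insert 7: appended to row 1. P = [[2, 5, 7], [3, 9], [6]].
Insert 8: appended to row 1. P = [[2, 5, 7, 8], [3, 9], [6]].
Insert 1: 1 bumps 2 from row 1; 2 bumps 3 from row 2; 3 bumps 6 from row 3; 6 starts row 4. P = [[1, 5, 7, 8], [2, 9], [3], [6]].
Insert 4: 4 bumps 5 from row 1; 5 bumps 9 from row 2; 9 appends to row 3. P = [[1, 4, 7, 8], [2, 5], [3, 9], [6]].

So P = [[1, 4, 7, 8], [2, 5], [3, 9], [6]], Q = [[1, 3, 6, 7], [2, 4], [5, 9], [8]].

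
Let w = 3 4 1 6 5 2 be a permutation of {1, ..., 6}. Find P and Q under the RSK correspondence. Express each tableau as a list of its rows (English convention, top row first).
Insert each entry of the permutation into P by Schensted row insertion, recording in Q the position of each new cell.

Insert 3: appended to row 1. P = [[3]].
Insert 4: appended to row 1. P = [[3, 4]].
Insert 1: 1 bumps 3 from row 1; 3 starts row 2. P = [[1, 4], [3]].
Insert 6: appended to row 1. P = [[1, 4, 6], [3]].
Insert 5: 5 bumps 6 from row 1; 6 appends to row 2. P = [[1, 4, 5], [3, 6]].
Insert 2: 2 bumps 4 from row 1; 4 bumps 6 from row 2; 6 starts row 3. P = [[1, 2, 5], [3, 4], [6]].

So P = [[1, 2, 5], [3, 4], [6]], Q = [[1, 2, 4], [3, 5], [6]].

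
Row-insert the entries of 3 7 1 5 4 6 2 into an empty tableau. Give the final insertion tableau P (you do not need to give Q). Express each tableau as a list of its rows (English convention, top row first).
Insert 3: appended to row 1. P = [[3]].
Insert 7: appended to row 1. P = [[3, 7]].
Insert 1: 1 bumps 3 from row 1; 3 starts row 2. P = [[1, 7], [3]].
Insert 5: 5 bumps 7 from row 1; 7 appends to row 2. P = [[1, 5], [3, 7]].
Insert 4: 4 bumps 5 from row 1; 5 bumps 7 from row 2; 7 starts row 3. P = [[1, 4], [3, 5], [7]].
Insert 6: appended to row 1. P = [[1, 4, 6], [3, 5], [7]].
Insert 2: 2 bumps 4 from row 1; 4 bumps 5 from row 2; 5 bumps 7 from row 3; 7 starts row 4. P = [[1, 2, 6], [3, 4], [5], [7]].

So P = [[1, 2, 6], [3, 4], [5], [7]].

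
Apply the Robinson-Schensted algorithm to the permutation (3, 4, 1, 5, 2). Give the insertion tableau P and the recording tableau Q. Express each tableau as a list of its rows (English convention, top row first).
Insert each entry of the permutation into P by Schensted row insertion, recording in Q the position of each new cell.

Insert 3: appended to row 1. P = [[3]], Q = [[1]].
Insert 4: appended to row 1. P = [[3, 4]], Q = [[1, 2]].
Insert 1: 1 bumps 3 from row 1; 3 starts row 2. P = [[1, 4], [3]], Q = [[1, 2], [3]].
Insert 5: appended to row 1. P = [[1, 4, 5], [3]], Q = [[1, 2, 4], [3]].
Insert 2: 2 bumps 4 from row 1; 4 appends to row 2. P = [[1, 2, 5], [3, 4]], Q = [[1, 2, 4], [3, 5]].

So P = [[1, 2, 5], [3, 4]], Q = [[1, 2, 4], [3, 5]].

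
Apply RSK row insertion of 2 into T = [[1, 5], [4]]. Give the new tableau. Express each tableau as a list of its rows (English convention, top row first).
In row 1, 2 replaces 5 (the leftmost entry greater than 2); 5 is bumped to row 2. 5 is appended to row 2. The new tableau is [[1, 2], [4, 5]].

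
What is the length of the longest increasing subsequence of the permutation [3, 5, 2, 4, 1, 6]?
3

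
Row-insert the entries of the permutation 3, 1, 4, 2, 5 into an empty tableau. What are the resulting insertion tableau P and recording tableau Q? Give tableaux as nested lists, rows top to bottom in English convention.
P = [[1, 2, 5], [3, 4]], Q = [[1, 3, 5], [2, 4]]

Insert each entry of the permutation into P by Schensted row insertion, recording in Q the position of each new cell.

Insert 3: appended to row 1. P = [[3]], Q = [[1]].
Insert 1: 1 bumps 3 from row 1; 3 starts row 2. P = [[1], [3]], Q = [[1], [2]].
Insert 4: appended to row 1. P = [[1, 4], [3]], Q = [[1, 3], [2]].
Insert 2: 2 bumps 4 from row 1; 4 appends to row 2. P = [[1, 2], [3, 4]], Q = [[1, 3], [2, 4]].
Insert 5: appended to row 1. P = [[1, 2, 5], [3, 4]], Q = [[1, 3, 5], [2, 4]].

So P = [[1, 2, 5], [3, 4]], Q = [[1, 3, 5], [2, 4]].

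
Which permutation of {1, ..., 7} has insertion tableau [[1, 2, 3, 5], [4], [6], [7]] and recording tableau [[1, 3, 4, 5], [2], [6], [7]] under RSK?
Reverse the RSK construction: for i from n down to 1, find the cell of Q containing i, remove the entry at that cell from P, and reverse-bump it up through P; the value ejected from row 1 is w(i).

Step i=7: Q has 7 at row 4, column 1; remove 7 from row 4 of P and reverse-bump: 7 enters row 3 and ejects 6; 6 enters row 2 and ejects 4; 4 enters row 1 and ejects 3. So w(7) = 3. P is now [[1, 2, 4, 5], [6], [7]].
Step i=6: Q has 6 at row 3, column 1; remove 7 from row 3 of P and reverse-bump: 7 enters row 2 and ejects 6; 6 enters row 1 and ejects 5. So w(6) = 5. P is now [[1, 2, 4, 6], [7]].
Step i=5: Q has 5 at row 1, column 4; remove that cell from P, ejecting 6. So w(5) = 6. P is now [[1, 2, 4], [7]].
Step i=4: Q has 4 at row 1, column 3; remove that cell from P, ejecting 4. So w(4) = 4. P is now [[1, 2], [7]].
Step i=3: Q has 3 at row 1, column 2; remove that cell from P, ejecting 2. So w(3) = 2. P is now [[1], [7]].
Step i=2: Q has 2 at row 2, column 1; remove 7 from row 2 of P and reverse-bump: 7 enters row 1 and ejects 1. So w(2) = 1. P is now [[7]].
Step i=1: Q has 1 at row 1, column 1; remove that cell from P, ejecting 7. So w(1) = 7. P is now [].

So w = 7 1 2 4 6 5 3.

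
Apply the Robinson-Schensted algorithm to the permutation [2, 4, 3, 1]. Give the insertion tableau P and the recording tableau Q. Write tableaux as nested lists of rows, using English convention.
Insert each entry of the permutation into P by Schensted row insertion, recording in Q the position of each new cell.

Insert 2: appended to row 1. P = [[2]].
Insert 4: appended to row 1. P = [[2, 4]].
Insert 3: 3 bumps 4 from row 1; 4 starts row 2. P = [[2, 3], [4]].
Insert 1: 1 bumps 2 from row 1; 2 bumps 4 from row 2; 4 starts row 3. P = [[1, 3], [2], [4]].

So P = [[1, 3], [2], [4]], Q = [[1, 2], [3], [4]].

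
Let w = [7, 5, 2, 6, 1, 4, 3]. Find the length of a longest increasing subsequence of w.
2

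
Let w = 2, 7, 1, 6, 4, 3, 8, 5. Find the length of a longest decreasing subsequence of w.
4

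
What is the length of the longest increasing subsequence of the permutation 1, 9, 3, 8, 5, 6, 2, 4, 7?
5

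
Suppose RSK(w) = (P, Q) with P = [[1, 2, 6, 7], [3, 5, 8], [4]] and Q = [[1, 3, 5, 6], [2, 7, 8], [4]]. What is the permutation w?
Reverse the RSK construction: for i from n down to 1, find the cell of Q containing i, remove the entry at that cell from P, and reverse-bump it up through P; the value ejected from row 1 is w(i).

Step i=8: Q has 8 at row 2, column 3; remove 8 from row 2 of P and reverse-bump: 8 enters row 1 and ejects 7. So w(8) = 7. P is now [[1, 2, 6, 8], [3, 5], [4]].
Step i=7: Q has 7 at row 2, column 2; remove 5 from row 2 of P and reverse-bump: 5 enters row 1 and ejects 2. So w(7) = 2. P is now [[1, 5, 6, 8], [3], [4]].
Step i=6: Q has 6 at row 1, column 4; remove that cell from P, ejecting 8. So w(6) = 8. P is now [[1, 5, 6], [3], [4]].
Step i=5: Q has 5 at row 1, column 3; remove that cell from P, ejecting 6. So w(5) = 6. P is now [[1, 5], [3], [4]].
Step i=4: Q has 4 at row 3, column 1; remove 4 from row 3 of P and reverse-bump: 4 enters row 2 and ejects 3; 3 enters row 1 and ejects 1. So w(4) = 1. P is now [[3, 5], [4]].
Step i=3: Q has 3 at row 1, column 2; remove that cell from P, ejecting 5. So w(3) = 5. P is now [[3], [4]].
Step i=2: Q has 2 at row 2, column 1; remove 4 from row 2 of P and reverse-bump: 4 enters row 1 and ejects 3. So w(2) = 3. P is now [[4]].
Step i=1: Q has 1 at row 1, column 1; remove that cell from P, ejecting 4. So w(1) = 4. P is now [].

So w = 4 3 5 1 6 8 2 7.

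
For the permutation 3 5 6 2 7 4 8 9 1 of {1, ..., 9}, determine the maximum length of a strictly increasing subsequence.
6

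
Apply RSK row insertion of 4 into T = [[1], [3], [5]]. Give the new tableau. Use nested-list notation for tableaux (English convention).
[[1, 4], [3], [5]]

4 is larger than every entry of row 1, so it is appended to row 1. The new tableau is [[1, 4], [3], [5]].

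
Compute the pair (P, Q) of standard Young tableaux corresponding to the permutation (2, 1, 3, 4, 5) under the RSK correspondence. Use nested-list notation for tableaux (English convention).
Insert each entry of the permutation into P by Schensted row insertion, recording in Q the position of each new cell.

Insert 2: appended to row 1. P = [[2]], Q = [[1]].
Insert 1: 1 bumps 2 from row 1; 2 starts row 2. P = [[1], [2]], Q = [[1], [2]].
Insert 3: appended to row 1. P = [[1, 3], [2]], Q = [[1, 3], [2]].
Insert 4: appended to row 1. P = [[1, 3, 4], [2]], Q = [[1, 3, 4], [2]].
Insert 5: appended to row 1. P = [[1, 3, 4, 5], [2]], Q = [[1, 3, 4, 5], [2]].

So P = [[1, 3, 4, 5], [2]], Q = [[1, 3, 4, 5], [2]].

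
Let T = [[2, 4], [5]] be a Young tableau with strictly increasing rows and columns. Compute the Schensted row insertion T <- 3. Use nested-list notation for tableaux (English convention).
[[2, 3], [4], [5]]

In row 1, 3 replaces 4 (the leftmost entry greater than 3); 4 is bumped to row 2. In row 2, 4 replaces 5 (the leftmost entry greater than 4); 5 is bumped to row 3. 5 starts a new row 3. The new tableau is [[2, 3], [4], [5]].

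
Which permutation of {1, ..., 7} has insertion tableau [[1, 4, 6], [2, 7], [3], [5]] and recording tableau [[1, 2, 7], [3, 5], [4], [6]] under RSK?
Reverse the RSK construction: for i from n down to 1, find the cell of Q containing i, remove the entry at that cell from P, and reverse-bump it up through P; the value ejected from row 1 is w(i).

Step i=7: Q has 7 at row 1, column 3; remove that cell from P, ejecting 6. So w(7) = 6. P is now [[1, 4], [2, 7], [3], [5]].
Step i=6: Q has 6 at row 4, column 1; remove 5 from row 4 of P and reverse-bump: 5 enters row 3 and ejects 3; 3 enters row 2 and ejects 2; 2 enters row 1 and ejects 1. So w(6) = 1. P is now [[2, 4], [3, 7], [5]].
Step i=5: Q has 5 at row 2, column 2; remove 7 from row 2 of P and reverse-bump: 7 enters row 1 and ejects 4. So w(5) = 4. P is now [[2, 7], [3], [5]].
Step i=4: Q has 4 at row 3, column 1; remove 5 from row 3 of P and reverse-bump: 5 enters row 2 and ejects 3; 3 enters row 1 and ejects 2. So w(4) = 2. P is now [[3, 7], [5]].
Step i=3: Q has 3 at row 2, column 1; remove 5 from row 2 of P and reverse-bump: 5 enters row 1 and ejects 3. So w(3) = 3. P is now [[5, 7]].
Step i=2: Q has 2 at row 1, column 2; remove that cell from P, ejecting 7. So w(2) = 7. P is now [[5]].
Step i=1: Q has 1 at row 1, column 1; remove that cell from P, ejecting 5. So w(1) = 5. P is now [].

So w = 5 7 3 2 4 1 6.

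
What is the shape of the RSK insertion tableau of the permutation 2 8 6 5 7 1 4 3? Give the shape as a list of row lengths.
[3, 2, 1, 1, 1]

Row-insert each entry into an empty tableau.

After inserting 2: P = [[2]].
After inserting 8: P = [[2, 8]].
After inserting 6: P = [[2, 6], [8]].
After inserting 5: P = [[2, 5], [6], [8]].
After inserting 7: P = [[2, 5, 7], [6], [8]].
After inserting 1: P = [[1, 5, 7], [2], [6], [8]].
After inserting 4: P = [[1, 4, 7], [2, 5], [6], [8]].
After inserting 3: P = [[1, 3, 7], [2, 4], [5], [6], [8]].

The final insertion tableau P = [[1, 3, 7], [2, 4], [5], [6], [8]] has shape [3, 2, 1, 1, 1].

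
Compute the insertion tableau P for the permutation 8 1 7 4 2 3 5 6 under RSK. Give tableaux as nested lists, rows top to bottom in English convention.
P = [[1, 2, 3, 5, 6], [4], [7], [8]]

Insert 8: appended to row 1. P = [[8]].
Insert 1: 1 bumps 8 from row 1; 8 starts row 2. P = [[1], [8]].
Insert 7: appended to row 1. P = [[1, 7], [8]].
Insert 4: 4 bumps 7 from row 1; 7 bumps 8 from row 2; 8 starts row 3. P = [[1, 4], [7], [8]].
Insert 2: 2 bumps 4 from row 1; 4 bumps 7 from row 2; 7 bumps 8 from row 3; 8 starts row 4. P = [[1, 2], [4], [7], [8]].
Insert 3: appended to row 1. P = [[1, 2, 3], [4], [7], [8]].
Insert 5: appended to row 1. P = [[1, 2, 3, 5], [4], [7], [8]].
Insert 6: appended to row 1. P = [[1, 2, 3, 5, 6], [4], [7], [8]].

So P = [[1, 2, 3, 5, 6], [4], [7], [8]].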